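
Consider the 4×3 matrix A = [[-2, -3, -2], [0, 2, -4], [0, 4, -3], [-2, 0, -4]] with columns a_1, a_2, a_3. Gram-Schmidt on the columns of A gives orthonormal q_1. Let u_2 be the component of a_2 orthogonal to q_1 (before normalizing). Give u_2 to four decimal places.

u_2 = (-1.5000, 2.0000, 4.0000, 1.5000)

a_1 = (-2, 0, 0, -2); ‖a_1‖ = 2.8284, so q_1 = (-0.7071, 0.0000, 0.0000, -0.7071).
q_1·a_2 = (-0.7071)·(-3) + 0.0000·2 + 0.0000·4 + (-0.7071)·0 = 2.1213.
u_2 = a_2 − 2.1213·q_1 = (-1.5000, 2.0000, 4.0000, 1.5000).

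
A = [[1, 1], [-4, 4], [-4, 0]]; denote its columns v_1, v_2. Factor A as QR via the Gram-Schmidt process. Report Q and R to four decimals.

Q = [[0.1741, 0.4558], [-0.6963, 0.6838], [-0.6963, -0.5698]], R = [[5.7446, -2.6112], [0.0000, 3.1909]]

v_1 = (1, -4, -4); ‖v_1‖ = 5.7446, so q_1 = (0.1741, -0.6963, -0.6963).
q_1·v_2 = 0.1741·1 + (-0.6963)·4 + (-0.6963)·0 = -2.6112.
u_2 = v_2 + 2.6112·q_1 = (1.4545, 2.1818, -1.8182).
‖u_2‖ = 3.1909, so q_2 = (0.4558, 0.6838, -0.5698).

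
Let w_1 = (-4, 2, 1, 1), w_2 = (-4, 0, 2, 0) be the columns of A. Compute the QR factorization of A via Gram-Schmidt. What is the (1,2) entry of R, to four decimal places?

e_1 = w_1/‖w_1‖ = (-4, 2, 1, 1)/4.6904 = (-0.8528, 0.4264, 0.2132, 0.2132).
r_{12} = e_1·w_2 = 3.8376.

r_{12} = 3.8376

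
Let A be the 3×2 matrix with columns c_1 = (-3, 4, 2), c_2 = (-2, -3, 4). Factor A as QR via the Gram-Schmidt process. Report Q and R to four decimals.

c_1 = (-3, 4, 2); ‖c_1‖ = 5.3852, so e_1 = (-0.5571, 0.7428, 0.3714).
e_1·c_2 = (-0.5571)·(-2) + 0.7428·(-3) + 0.3714·4 = 0.3714.
u_2 = c_2 − 0.3714·e_1 = (-1.7931, -3.2759, 3.8621).
‖u_2‖ = 5.3723, so e_2 = (-0.3338, -0.6098, 0.7189).

Q = [[-0.5571, -0.3338], [0.7428, -0.6098], [0.3714, 0.7189]], R = [[5.3852, 0.3714], [0.0000, 5.3723]]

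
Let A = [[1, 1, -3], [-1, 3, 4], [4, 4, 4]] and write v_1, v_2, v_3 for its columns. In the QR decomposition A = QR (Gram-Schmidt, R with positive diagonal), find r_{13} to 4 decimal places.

r_{13} = 2.1213

e_1 = v_1/‖v_1‖ = (1, -1, 4)/4.2426 = (0.2357, -0.2357, 0.9428).
r_{13} = e_1·v_3 = 2.1213.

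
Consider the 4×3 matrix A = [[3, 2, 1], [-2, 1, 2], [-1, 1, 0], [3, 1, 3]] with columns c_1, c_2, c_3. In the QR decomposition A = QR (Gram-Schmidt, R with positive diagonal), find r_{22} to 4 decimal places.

r_{22} = 2.3313

c_1 = (3, -2, -1, 3); ‖c_1‖ = 4.7958, so q_1 = (0.6255, -0.4170, -0.2085, 0.6255).
q_1·c_2 = 0.6255·2 + (-0.4170)·1 + (-0.2085)·1 + 0.6255·1 = 1.2511.
u_2 = c_2 − 1.2511·q_1 = (1.2174, 1.5217, 1.2609, 0.2174).
r_{22} = ‖u_2‖ = 2.3313.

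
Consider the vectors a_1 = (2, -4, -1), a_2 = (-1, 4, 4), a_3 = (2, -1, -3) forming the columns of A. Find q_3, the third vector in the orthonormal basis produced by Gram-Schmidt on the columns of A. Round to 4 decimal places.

q_3 = (0.8301, 0.4842, -0.2767)

q_1 = a_1/‖a_1‖ = (2, -4, -1)/4.5826 = (0.4364, -0.8729, -0.2182).
r_{12} = q_1·a_2 = -4.8008.
u_2 = a_2 + 4.8008·q_1 = (1.0952, -0.1905, 2.9524).
‖u_2‖ = 3.1547, so q_2 = (0.3472, -0.0604, 0.9359).
r_{13} = q_1·a_3 = 2.4004; r_{23} = q_2·a_3 = -2.0528.
u_3 = a_3 − 2.4004·q_1 + 2.0528·q_2 = (1.6651, 0.9713, -0.5550).
‖u_3‖ = 2.0060, so q_3 = (0.8301, 0.4842, -0.2767).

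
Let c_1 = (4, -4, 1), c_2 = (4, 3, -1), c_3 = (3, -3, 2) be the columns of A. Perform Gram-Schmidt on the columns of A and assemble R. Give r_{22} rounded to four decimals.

c_1 = (4, -4, 1); ‖c_1‖ = 5.7446, so q_1 = (0.6963, -0.6963, 0.1741).
q_1·c_2 = 0.6963·4 + (-0.6963)·3 + 0.1741·(-1) = 0.5222.
u_2 = c_2 − 0.5222·q_1 = (3.6364, 3.3636, -1.0909).
r_{22} = ‖u_2‖ = 5.0722.

r_{22} = 5.0722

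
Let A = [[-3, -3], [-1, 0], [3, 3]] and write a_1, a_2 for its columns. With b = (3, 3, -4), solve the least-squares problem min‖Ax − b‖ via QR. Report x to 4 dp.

x = (-3.0000, 1.8333)

a_1 = (-3, -1, 3); ‖a_1‖ = 4.3589, so q_1 = (-0.6882, -0.2294, 0.6882).
q_1·a_2 = (-0.6882)·(-3) + (-0.2294)·0 + 0.6882·3 = 4.1295.
u_2 = a_2 − 4.1295·q_1 = (-0.1579, 0.9474, 0.1579).
‖u_2‖ = 0.9733, so q_2 = (-0.1622, 0.9733, 0.1622).
Qᵀb = (-5.5060, 1.7844).
Back-substitute: x_2 = 1.7844/0.9733 = 1.8333.
x_1 = (-5.5060 − 4.1295·1.8333)/4.3589 = -3.0000.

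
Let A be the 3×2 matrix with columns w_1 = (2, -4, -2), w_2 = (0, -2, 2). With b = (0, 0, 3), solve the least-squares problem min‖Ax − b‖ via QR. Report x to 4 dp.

x = (-0.4091, 0.9545)

q_1 = w_1/‖w_1‖ = (2, -4, -2)/4.8990 = (0.4082, -0.8165, -0.4082).
r_{12} = q_1·w_2 = 0.8165.
u_2 = w_2 − 0.8165·q_1 = (-0.3333, -1.3333, 2.3333).
‖u_2‖ = 2.7080, so q_2 = (-0.1231, -0.4924, 0.8616).
Qᵀb = (-1.2247, 2.5849).
Back-substitute: x_2 = 2.5849/2.7080 = 0.9545.
x_1 = (-1.2247 − 0.8165·0.9545)/4.8990 = -0.4091.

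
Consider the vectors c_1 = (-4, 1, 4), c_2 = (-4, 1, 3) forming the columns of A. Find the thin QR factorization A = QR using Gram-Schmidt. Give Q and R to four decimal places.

c_1 = (-4, 1, 4); ‖c_1‖ = 5.7446, so q_1 = (-0.6963, 0.1741, 0.6963).
q_1·c_2 = (-0.6963)·(-4) + 0.1741·1 + 0.6963·3 = 5.0483.
u_2 = c_2 − 5.0483·q_1 = (-0.4848, 0.1212, -0.5152).
‖u_2‖ = 0.7177, so q_2 = (-0.6755, 0.1689, -0.7177).

Q = [[-0.6963, -0.6755], [0.1741, 0.1689], [0.6963, -0.7177]], R = [[5.7446, 5.0483], [0.0000, 0.7177]]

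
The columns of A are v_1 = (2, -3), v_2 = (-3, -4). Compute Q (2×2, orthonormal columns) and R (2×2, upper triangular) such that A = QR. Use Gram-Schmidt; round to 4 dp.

Q = [[0.5547, -0.8321], [-0.8321, -0.5547]], R = [[3.6056, 1.6641], [0.0000, 4.7150]]

v_1 = (2, -3); ‖v_1‖ = 3.6056, so e_1 = (0.5547, -0.8321).
e_1·v_2 = 0.5547·(-3) + (-0.8321)·(-4) = 1.6641.
u_2 = v_2 − 1.6641·e_1 = (-3.9231, -2.6154).
‖u_2‖ = 4.7150, so e_2 = (-0.8321, -0.5547).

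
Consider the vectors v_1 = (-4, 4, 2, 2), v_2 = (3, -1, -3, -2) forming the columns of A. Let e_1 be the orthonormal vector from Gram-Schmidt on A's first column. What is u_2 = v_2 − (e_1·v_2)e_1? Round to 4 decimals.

u_2 = (0.4000, 1.6000, -1.7000, -0.7000)

e_1 = v_1/‖v_1‖ = (-4, 4, 2, 2)/6.3246 = (-0.6325, 0.6325, 0.3162, 0.3162).
r_{12} = e_1·v_2 = -4.1110.
u_2 = v_2 + 4.1110·e_1 = (0.4000, 1.6000, -1.7000, -0.7000).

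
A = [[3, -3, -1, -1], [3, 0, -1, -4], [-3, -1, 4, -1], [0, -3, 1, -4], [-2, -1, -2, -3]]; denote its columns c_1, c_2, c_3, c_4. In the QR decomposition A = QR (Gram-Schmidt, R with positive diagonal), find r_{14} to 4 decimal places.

r_{14} = -1.0776

c_1 = (3, 3, -3, 0, -2); ‖c_1‖ = 5.5678, so q_1 = (0.5388, 0.5388, -0.5388, 0.0000, -0.3592).
r_{14} = q_1·c_4 = -1.0776.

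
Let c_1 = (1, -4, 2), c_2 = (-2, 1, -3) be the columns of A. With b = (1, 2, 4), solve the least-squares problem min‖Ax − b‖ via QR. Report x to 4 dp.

x = (-0.8667, -1.6000)

c_1 = (1, -4, 2); ‖c_1‖ = 4.5826, so q_1 = (0.2182, -0.8729, 0.4364).
q_1·c_2 = 0.2182·(-2) + (-0.8729)·1 + 0.4364·(-3) = -2.6186.
u_2 = c_2 + 2.6186·q_1 = (-1.4286, -1.2857, -1.8571).
‖u_2‖ = 2.6726, so q_2 = (-0.5345, -0.4811, -0.6949).
Qᵀb = (0.2182, -4.2762).
Back-substitute: x_2 = -4.2762/2.6726 = -1.6000.
x_1 = (0.2182 + 2.6186·(-1.6000))/4.5826 = -0.8667.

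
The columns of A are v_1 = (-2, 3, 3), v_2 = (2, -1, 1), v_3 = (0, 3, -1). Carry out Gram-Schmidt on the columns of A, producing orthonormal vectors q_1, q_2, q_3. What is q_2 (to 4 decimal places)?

v_1 = (-2, 3, 3); ‖v_1‖ = 4.6904, so q_1 = (-0.4264, 0.6396, 0.6396).
q_1·v_2 = (-0.4264)·2 + 0.6396·(-1) + 0.6396·1 = -0.8528.
u_2 = v_2 + 0.8528·q_1 = (1.6364, -0.4545, 1.5455).
‖u_2‖ = 2.2962, so q_2 = (0.7126, -0.1980, 0.6730).

q_2 = (0.7126, -0.1980, 0.6730)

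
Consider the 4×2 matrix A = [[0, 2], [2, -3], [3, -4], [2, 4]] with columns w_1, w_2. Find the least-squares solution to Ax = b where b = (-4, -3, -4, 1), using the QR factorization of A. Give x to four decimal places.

x = (-0.7669, 0.2962)

q_1 = w_1/‖w_1‖ = (0, 2, 3, 2)/4.1231 = (0.0000, 0.4851, 0.7276, 0.4851).
r_{12} = q_1·w_2 = -2.4254.
u_2 = w_2 + 2.4254·q_1 = (2.0000, -1.8235, -2.2353, 5.1765).
‖u_2‖ = 6.2544, so q_2 = (0.3198, -0.2916, -0.3574, 0.8277).
Qᵀb = (-3.8806, 1.8528).
Back-substitute: x_2 = 1.8528/6.2544 = 0.2962.
x_1 = (-3.8806 + 2.4254·0.2962)/4.1231 = -0.7669.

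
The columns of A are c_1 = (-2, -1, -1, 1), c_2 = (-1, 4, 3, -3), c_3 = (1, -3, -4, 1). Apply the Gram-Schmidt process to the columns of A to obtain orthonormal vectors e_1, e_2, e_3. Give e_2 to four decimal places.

c_1 = (-2, -1, -1, 1); ‖c_1‖ = 2.6458, so e_1 = (-0.7559, -0.3780, -0.3780, 0.3780).
e_1·c_2 = (-0.7559)·(-1) + (-0.3780)·4 + (-0.3780)·3 + 0.3780·(-3) = -3.0237.
u_2 = c_2 + 3.0237·e_1 = (-3.2857, 2.8571, 1.8571, -1.8571).
‖u_2‖ = 5.0850, so e_2 = (-0.6462, 0.5619, 0.3652, -0.3652).

e_2 = (-0.6462, 0.5619, 0.3652, -0.3652)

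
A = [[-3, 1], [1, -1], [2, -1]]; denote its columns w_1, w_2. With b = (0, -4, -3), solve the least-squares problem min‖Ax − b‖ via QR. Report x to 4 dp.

w_1 = (-3, 1, 2); ‖w_1‖ = 3.7417, so e_1 = (-0.8018, 0.2673, 0.5345).
e_1·w_2 = (-0.8018)·1 + 0.2673·(-1) + 0.5345·(-1) = -1.6036.
u_2 = w_2 + 1.6036·e_1 = (-0.2857, -0.5714, -0.1429).
‖u_2‖ = 0.6547, so e_2 = (-0.4364, -0.8729, -0.2182).
Qᵀb = (-2.6726, 4.1461).
Back-substitute: x_2 = 4.1461/0.6547 = 6.3333.
x_1 = (-2.6726 + 1.6036·6.3333)/3.7417 = 2.0000.

x = (2.0000, 6.3333)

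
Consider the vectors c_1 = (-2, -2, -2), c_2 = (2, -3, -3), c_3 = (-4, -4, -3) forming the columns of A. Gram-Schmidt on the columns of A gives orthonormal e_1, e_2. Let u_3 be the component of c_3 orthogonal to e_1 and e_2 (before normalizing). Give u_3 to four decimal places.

e_1 = c_1/‖c_1‖ = (-2, -2, -2)/3.4641 = (-0.5774, -0.5774, -0.5774).
r_{12} = e_1·c_2 = 2.3094.
u_2 = c_2 − 2.3094·e_1 = (3.3333, -1.6667, -1.6667).
‖u_2‖ = 4.0825, so e_2 = (0.8165, -0.4082, -0.4082).
r_{13} = e_1·c_3 = 6.3509; r_{23} = e_2·c_3 = -0.4082.
u_3 = c_3 − 6.3509·e_1 + 0.4082·e_2 = (0.0000, -0.5000, 0.5000).

u_3 = (0.0000, -0.5000, 0.5000)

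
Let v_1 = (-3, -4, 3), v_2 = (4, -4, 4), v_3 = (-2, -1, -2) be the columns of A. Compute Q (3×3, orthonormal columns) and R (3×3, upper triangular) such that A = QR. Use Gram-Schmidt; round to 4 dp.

Q = [[-0.5145, 0.8507, 0.1078], [-0.6860, -0.3329, -0.6470], [0.5145, 0.4068, -0.7548]], R = [[5.8310, 2.7440, 0.6860], [0.0000, 6.3616, -2.1822], [0.0000, 0.0000, 1.9410]]

e_1 = v_1/‖v_1‖ = (-3, -4, 3)/5.8310 = (-0.5145, -0.6860, 0.5145).
r_{12} = e_1·v_2 = 2.7440.
u_2 = v_2 − 2.7440·e_1 = (5.4118, -2.1176, 2.5882).
‖u_2‖ = 6.3616, so e_2 = (0.8507, -0.3329, 0.4068).
r_{13} = e_1·v_3 = 0.6860; r_{23} = e_2·v_3 = -2.1822.
u_3 = v_3 − 0.6860·e_1 + 2.1822·e_2 = (0.2093, -1.2558, -1.4651).
‖u_3‖ = 1.9410, so e_3 = (0.1078, -0.6470, -0.7548).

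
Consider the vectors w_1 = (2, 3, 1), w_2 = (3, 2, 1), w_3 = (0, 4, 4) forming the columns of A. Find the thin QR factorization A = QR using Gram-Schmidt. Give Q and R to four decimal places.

w_1 = (2, 3, 1); ‖w_1‖ = 3.7417, so e_1 = (0.5345, 0.8018, 0.2673).
e_1·w_2 = 0.5345·3 + 0.8018·2 + 0.2673·1 = 3.4744.
u_2 = w_2 − 3.4744·e_1 = (1.1429, -0.7857, 0.0714).
‖u_2‖ = 1.3887, so e_2 = (0.8230, -0.5658, 0.0514).
e_1·w_3 = 0.5345·0 + 0.8018·4 + 0.2673·4 = 4.2762; e_2·w_3 = 0.8230·0 + (-0.5658)·4 + 0.0514·4 = -2.0574.
u_3 = w_3 − 4.2762·e_1 + 2.0574·e_2 = (-0.5926, -0.5926, 2.9630).
‖u_3‖ = 3.0792, so e_3 = (-0.1925, -0.1925, 0.9623).

Q = [[0.5345, 0.8230, -0.1925], [0.8018, -0.5658, -0.1925], [0.2673, 0.0514, 0.9623]], R = [[3.7417, 3.4744, 4.2762], [0.0000, 1.3887, -2.0574], [0.0000, 0.0000, 3.0792]]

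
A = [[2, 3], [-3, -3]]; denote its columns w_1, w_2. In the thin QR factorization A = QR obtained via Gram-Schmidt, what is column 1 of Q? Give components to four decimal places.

e_1 = (0.5547, -0.8321)

w_1 = (2, -3); ‖w_1‖ = 3.6056, so e_1 = (0.5547, -0.8321).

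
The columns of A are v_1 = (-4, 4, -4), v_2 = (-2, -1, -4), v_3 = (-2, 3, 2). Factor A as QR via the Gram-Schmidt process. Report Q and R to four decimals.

Q = [[-0.5774, -0.0937, -0.8111], [0.5774, -0.7493, -0.3244], [-0.5774, -0.6556, 0.4867]], R = [[6.9282, 2.8868, 1.7321], [0.0000, 3.5590, -3.3717], [0.0000, 0.0000, 1.6222]]

v_1 = (-4, 4, -4); ‖v_1‖ = 6.9282, so q_1 = (-0.5774, 0.5774, -0.5774).
q_1·v_2 = (-0.5774)·(-2) + 0.5774·(-1) + (-0.5774)·(-4) = 2.8868.
u_2 = v_2 − 2.8868·q_1 = (-0.3333, -2.6667, -2.3333).
‖u_2‖ = 3.5590, so q_2 = (-0.0937, -0.7493, -0.6556).
q_1·v_3 = (-0.5774)·(-2) + 0.5774·3 + (-0.5774)·2 = 1.7321; q_2·v_3 = (-0.0937)·(-2) + (-0.7493)·3 + (-0.6556)·2 = -3.3717.
u_3 = v_3 − 1.7321·q_1 + 3.3717·q_2 = (-1.3158, -0.5263, 0.7895).
‖u_3‖ = 1.6222, so q_3 = (-0.8111, -0.3244, 0.4867).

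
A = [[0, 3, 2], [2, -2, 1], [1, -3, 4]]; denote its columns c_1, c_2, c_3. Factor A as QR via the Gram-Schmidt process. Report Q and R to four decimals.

Q = [[0.0000, 0.8589, 0.5121], [0.8944, 0.2290, -0.3841], [0.4472, -0.4581, 0.7682]], R = [[2.2361, -3.1305, 2.6833], [0.0000, 3.4928, 0.1145], [0.0000, 0.0000, 3.7131]]

q_1 = c_1/‖c_1‖ = (0, 2, 1)/2.2361 = (0.0000, 0.8944, 0.4472).
r_{12} = q_1·c_2 = -3.1305.
u_2 = c_2 + 3.1305·q_1 = (3.0000, 0.8000, -1.6000).
‖u_2‖ = 3.4928, so q_2 = (0.8589, 0.2290, -0.4581).
r_{13} = q_1·c_3 = 2.6833; r_{23} = q_2·c_3 = 0.1145.
u_3 = c_3 − 2.6833·q_1 − 0.1145·q_2 = (1.9016, -1.4262, 2.8525).
‖u_3‖ = 3.7131, so q_3 = (0.5121, -0.3841, 0.7682).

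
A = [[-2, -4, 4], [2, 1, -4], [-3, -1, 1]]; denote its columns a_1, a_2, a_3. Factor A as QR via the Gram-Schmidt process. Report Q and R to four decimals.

e_1 = a_1/‖a_1‖ = (-2, 2, -3)/4.1231 = (-0.4851, 0.4851, -0.7276).
r_{12} = e_1·a_2 = 3.1530.
u_2 = a_2 − 3.1530·e_1 = (-2.4706, -0.5294, 1.2941).
‖u_2‖ = 2.8388, so e_2 = (-0.8703, -0.1865, 0.4559).
r_{13} = e_1·a_3 = -4.6082; r_{23} = e_2·a_3 = -2.2793.
u_3 = a_3 + 4.6082·e_1 + 2.2793·e_2 = (-0.2190, -2.1898, -1.3139).
‖u_3‖ = 2.5631, so e_3 = (-0.0854, -0.8544, -0.5126).

Q = [[-0.4851, -0.8703, -0.0854], [0.4851, -0.1865, -0.8544], [-0.7276, 0.4559, -0.5126]], R = [[4.1231, 3.1530, -4.6082], [0.0000, 2.8388, -2.2793], [0.0000, 0.0000, 2.5631]]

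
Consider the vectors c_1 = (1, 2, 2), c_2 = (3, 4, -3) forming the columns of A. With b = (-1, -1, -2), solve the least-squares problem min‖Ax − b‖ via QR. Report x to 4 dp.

e_1 = c_1/‖c_1‖ = (1, 2, 2)/3.0000 = (0.3333, 0.6667, 0.6667).
r_{12} = e_1·c_2 = 1.6667.
u_2 = c_2 − 1.6667·e_1 = (2.4444, 2.8889, -4.1111).
‖u_2‖ = 5.5877, so e_2 = (0.4375, 0.5170, -0.7357).
Qᵀb = (-2.3333, 0.5170).
Back-substitute: x_2 = 0.5170/5.5877 = 0.0925.
x_1 = (-2.3333 − 1.6667·0.0925)/3.0000 = -0.8292.

x = (-0.8292, 0.0925)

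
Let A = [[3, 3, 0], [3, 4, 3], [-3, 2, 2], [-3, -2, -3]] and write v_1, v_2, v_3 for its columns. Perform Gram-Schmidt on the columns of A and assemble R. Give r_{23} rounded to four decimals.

v_1 = (3, 3, -3, -3); ‖v_1‖ = 6.0000, so e_1 = (0.5000, 0.5000, -0.5000, -0.5000).
e_1·v_2 = 0.5000·3 + 0.5000·4 + (-0.5000)·2 + (-0.5000)·(-2) = 3.5000.
u_2 = v_2 − 3.5000·e_1 = (1.2500, 2.2500, 3.7500, -0.2500).
‖u_2‖ = 4.5552, so e_2 = (0.2744, 0.4939, 0.8232, -0.0549).
r_{23} = e_2·v_3 = 3.2929.

r_{23} = 3.2929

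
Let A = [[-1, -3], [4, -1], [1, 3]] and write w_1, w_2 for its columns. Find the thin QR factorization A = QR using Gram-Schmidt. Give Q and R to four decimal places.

Q = [[-0.2357, -0.6667], [0.9428, -0.3333], [0.2357, 0.6667]], R = [[4.2426, 0.4714], [0.0000, 4.3333]]

w_1 = (-1, 4, 1); ‖w_1‖ = 4.2426, so q_1 = (-0.2357, 0.9428, 0.2357).
q_1·w_2 = (-0.2357)·(-3) + 0.9428·(-1) + 0.2357·3 = 0.4714.
u_2 = w_2 − 0.4714·q_1 = (-2.8889, -1.4444, 2.8889).
‖u_2‖ = 4.3333, so q_2 = (-0.6667, -0.3333, 0.6667).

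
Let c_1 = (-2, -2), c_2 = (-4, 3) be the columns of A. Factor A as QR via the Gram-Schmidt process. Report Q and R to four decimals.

Q = [[-0.7071, -0.7071], [-0.7071, 0.7071]], R = [[2.8284, 0.7071], [0.0000, 4.9497]]

q_1 = c_1/‖c_1‖ = (-2, -2)/2.8284 = (-0.7071, -0.7071).
r_{12} = q_1·c_2 = 0.7071.
u_2 = c_2 − 0.7071·q_1 = (-3.5000, 3.5000).
‖u_2‖ = 4.9497, so q_2 = (-0.7071, 0.7071).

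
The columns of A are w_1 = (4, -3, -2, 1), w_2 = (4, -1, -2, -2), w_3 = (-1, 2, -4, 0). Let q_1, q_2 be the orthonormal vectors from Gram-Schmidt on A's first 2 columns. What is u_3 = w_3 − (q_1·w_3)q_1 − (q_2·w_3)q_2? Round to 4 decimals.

w_1 = (4, -3, -2, 1); ‖w_1‖ = 5.4772, so q_1 = (0.7303, -0.5477, -0.3651, 0.1826).
q_1·w_2 = 0.7303·4 + (-0.5477)·(-1) + (-0.3651)·(-2) + 0.1826·(-2) = 3.8341.
u_2 = w_2 − 3.8341·q_1 = (1.2000, 1.1000, -0.6000, -2.7000).
‖u_2‖ = 3.2094, so q_2 = (0.3739, 0.3427, -0.1870, -0.8413).
q_1·w_3 = 0.7303·(-1) + (-0.5477)·2 + (-0.3651)·(-4) + 0.1826·0 = -0.3651; q_2·w_3 = 0.3739·(-1) + 0.3427·2 + (-0.1870)·(-4) + (-0.8413)·0 = 1.0594.
u_3 = w_3 + 0.3651·q_1 − 1.0594·q_2 = (-1.1294, 1.4369, -3.9353, 0.9579).

u_3 = (-1.1294, 1.4369, -3.9353, 0.9579)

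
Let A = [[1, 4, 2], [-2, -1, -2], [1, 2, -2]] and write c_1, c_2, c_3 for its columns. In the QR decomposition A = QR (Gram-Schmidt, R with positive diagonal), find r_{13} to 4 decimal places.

r_{13} = 1.6330

e_1 = c_1/‖c_1‖ = (1, -2, 1)/2.4495 = (0.4082, -0.8165, 0.4082).
r_{13} = e_1·c_3 = 1.6330.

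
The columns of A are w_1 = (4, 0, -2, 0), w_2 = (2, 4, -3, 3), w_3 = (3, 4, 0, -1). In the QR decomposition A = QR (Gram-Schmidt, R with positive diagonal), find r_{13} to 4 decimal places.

e_1 = w_1/‖w_1‖ = (4, 0, -2, 0)/4.4721 = (0.8944, 0.0000, -0.4472, 0.0000).
r_{13} = e_1·w_3 = 2.6833.

r_{13} = 2.6833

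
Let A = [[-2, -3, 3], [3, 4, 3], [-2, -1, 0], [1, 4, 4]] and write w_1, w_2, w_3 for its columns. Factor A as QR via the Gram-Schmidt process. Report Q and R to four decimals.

Q = [[-0.4714, -0.1054, 0.8755], [0.7071, 0.0000, 0.3915], [-0.4714, 0.5270, -0.1779], [0.2357, 0.8433, 0.2206]], R = [[4.2426, 5.6569, 1.6499], [0.0000, 3.1623, 3.0569], [0.0000, 0.0000, 4.6833]]

e_1 = w_1/‖w_1‖ = (-2, 3, -2, 1)/4.2426 = (-0.4714, 0.7071, -0.4714, 0.2357).
r_{12} = e_1·w_2 = 5.6569.
u_2 = w_2 − 5.6569·e_1 = (-0.3333, 0.0000, 1.6667, 2.6667).
‖u_2‖ = 3.1623, so e_2 = (-0.1054, 0.0000, 0.5270, 0.8433).
r_{13} = e_1·w_3 = 1.6499; r_{23} = e_2·w_3 = 3.0569.
u_3 = w_3 − 1.6499·e_1 − 3.0569·e_2 = (4.1000, 1.8333, -0.8333, 1.0333).
‖u_3‖ = 4.6833, so e_3 = (0.8755, 0.3915, -0.1779, 0.2206).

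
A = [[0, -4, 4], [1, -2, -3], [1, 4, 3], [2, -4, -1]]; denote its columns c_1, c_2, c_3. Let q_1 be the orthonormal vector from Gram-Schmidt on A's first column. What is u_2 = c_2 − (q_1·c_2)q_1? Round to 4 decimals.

c_1 = (0, 1, 1, 2); ‖c_1‖ = 2.4495, so q_1 = (0.0000, 0.4082, 0.4082, 0.8165).
q_1·c_2 = 0.0000·(-4) + 0.4082·(-2) + 0.4082·4 + 0.8165·(-4) = -2.4495.
u_2 = c_2 + 2.4495·q_1 = (-4.0000, -1.0000, 5.0000, -2.0000).

u_2 = (-4.0000, -1.0000, 5.0000, -2.0000)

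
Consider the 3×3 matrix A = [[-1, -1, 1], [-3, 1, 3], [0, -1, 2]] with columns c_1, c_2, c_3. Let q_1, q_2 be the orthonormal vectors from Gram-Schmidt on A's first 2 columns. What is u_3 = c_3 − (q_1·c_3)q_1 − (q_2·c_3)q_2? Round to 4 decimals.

u_3 = (-0.9231, 0.3077, 1.2308)

c_1 = (-1, -3, 0); ‖c_1‖ = 3.1623, so q_1 = (-0.3162, -0.9487, 0.0000).
q_1·c_2 = (-0.3162)·(-1) + (-0.9487)·1 + 0.0000·(-1) = -0.6325.
u_2 = c_2 + 0.6325·q_1 = (-1.2000, 0.4000, -1.0000).
‖u_2‖ = 1.6125, so q_2 = (-0.7442, 0.2481, -0.6202).
q_1·c_3 = (-0.3162)·1 + (-0.9487)·3 + 0.0000·2 = -3.1623; q_2·c_3 = (-0.7442)·1 + 0.2481·3 + (-0.6202)·2 = -1.2403.
u_3 = c_3 + 3.1623·q_1 + 1.2403·q_2 = (-0.9231, 0.3077, 1.2308).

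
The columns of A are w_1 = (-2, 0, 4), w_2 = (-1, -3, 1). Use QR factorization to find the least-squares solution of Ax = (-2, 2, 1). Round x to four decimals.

x = (0.5761, -0.5870)

e_1 = w_1/‖w_1‖ = (-2, 0, 4)/4.4721 = (-0.4472, 0.0000, 0.8944).
r_{12} = e_1·w_2 = 1.3416.
u_2 = w_2 − 1.3416·e_1 = (-0.4000, -3.0000, -0.2000).
‖u_2‖ = 3.0332, so e_2 = (-0.1319, -0.9891, -0.0659).
Qᵀb = (1.7889, -1.7803).
Back-substitute: x_2 = -1.7803/3.0332 = -0.5870.
x_1 = (1.7889 − 1.3416·(-0.5870))/4.4721 = 0.5761.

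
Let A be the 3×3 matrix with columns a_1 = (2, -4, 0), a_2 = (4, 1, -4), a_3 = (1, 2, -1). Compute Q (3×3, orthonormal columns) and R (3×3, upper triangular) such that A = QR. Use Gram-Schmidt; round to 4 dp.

Q = [[0.4472, 0.6344, 0.6305], [-0.8944, 0.3172, 0.3152], [0.0000, -0.7049, 0.7093]], R = [[4.4721, 0.8944, -1.3416], [0.0000, 5.6745, 1.9737], [0.0000, 0.0000, 0.5517]]

a_1 = (2, -4, 0); ‖a_1‖ = 4.4721, so e_1 = (0.4472, -0.8944, 0.0000).
e_1·a_2 = 0.4472·4 + (-0.8944)·1 + 0.0000·(-4) = 0.8944.
u_2 = a_2 − 0.8944·e_1 = (3.6000, 1.8000, -4.0000).
‖u_2‖ = 5.6745, so e_2 = (0.6344, 0.3172, -0.7049).
e_1·a_3 = 0.4472·1 + (-0.8944)·2 + 0.0000·(-1) = -1.3416; e_2·a_3 = 0.6344·1 + 0.3172·2 + (-0.7049)·(-1) = 1.9737.
u_3 = a_3 + 1.3416·e_1 − 1.9737·e_2 = (0.3478, 0.1739, 0.3913).
‖u_3‖ = 0.5517, so e_3 = (0.6305, 0.3152, 0.7093).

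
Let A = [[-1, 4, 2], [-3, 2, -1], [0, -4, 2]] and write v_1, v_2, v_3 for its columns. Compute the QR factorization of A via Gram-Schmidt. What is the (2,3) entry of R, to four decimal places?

v_1 = (-1, -3, 0); ‖v_1‖ = 3.1623, so q_1 = (-0.3162, -0.9487, 0.0000).
q_1·v_2 = (-0.3162)·4 + (-0.9487)·2 + 0.0000·(-4) = -3.1623.
u_2 = v_2 + 3.1623·q_1 = (3.0000, -1.0000, -4.0000).
‖u_2‖ = 5.0990, so q_2 = (0.5883, -0.1961, -0.7845).
r_{23} = q_2·v_3 = -0.1961.

r_{23} = -0.1961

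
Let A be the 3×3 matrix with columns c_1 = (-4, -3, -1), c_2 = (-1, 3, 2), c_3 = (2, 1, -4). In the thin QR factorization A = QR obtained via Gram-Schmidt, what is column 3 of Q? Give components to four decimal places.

c_1 = (-4, -3, -1); ‖c_1‖ = 5.0990, so e_1 = (-0.7845, -0.5883, -0.1961).
e_1·c_2 = (-0.7845)·(-1) + (-0.5883)·3 + (-0.1961)·2 = -1.3728.
u_2 = c_2 + 1.3728·e_1 = (-2.0769, 2.1923, 1.7308).
‖u_2‖ = 3.4807, so e_2 = (-0.5967, 0.6298, 0.4972).
e_1·c_3 = (-0.7845)·2 + (-0.5883)·1 + (-0.1961)·(-4) = -1.3728; e_2·c_3 = (-0.5967)·2 + 0.6298·1 + 0.4972·(-4) = -2.5525.
u_3 = c_3 + 1.3728·e_1 + 2.5525·e_2 = (-0.6000, 1.8000, -3.0000).
‖u_3‖ = 3.5496, so e_3 = (-0.1690, 0.5071, -0.8452).

e_3 = (-0.1690, 0.5071, -0.8452)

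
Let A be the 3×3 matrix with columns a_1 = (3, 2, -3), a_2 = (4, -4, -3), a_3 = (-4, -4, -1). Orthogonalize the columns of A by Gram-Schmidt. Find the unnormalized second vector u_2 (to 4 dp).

q_1 = a_1/‖a_1‖ = (3, 2, -3)/4.6904 = (0.6396, 0.4264, -0.6396).
r_{12} = q_1·a_2 = 2.7716.
u_2 = a_2 − 2.7716·q_1 = (2.2273, -5.1818, -1.2273).

u_2 = (2.2273, -5.1818, -1.2273)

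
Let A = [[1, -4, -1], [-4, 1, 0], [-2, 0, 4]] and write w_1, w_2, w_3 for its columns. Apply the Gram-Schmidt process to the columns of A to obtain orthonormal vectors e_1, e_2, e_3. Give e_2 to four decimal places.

e_2 = (-0.9689, -0.1402, -0.2040)

w_1 = (1, -4, -2); ‖w_1‖ = 4.5826, so e_1 = (0.2182, -0.8729, -0.4364).
e_1·w_2 = 0.2182·(-4) + (-0.8729)·1 + (-0.4364)·0 = -1.7457.
u_2 = w_2 + 1.7457·e_1 = (-3.6190, -0.5238, -0.7619).
‖u_2‖ = 3.7353, so e_2 = (-0.9689, -0.1402, -0.2040).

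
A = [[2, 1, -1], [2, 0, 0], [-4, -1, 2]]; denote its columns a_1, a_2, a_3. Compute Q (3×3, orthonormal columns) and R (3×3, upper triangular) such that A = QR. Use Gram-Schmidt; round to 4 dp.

Q = [[0.4082, 0.7071, 0.5774], [0.4082, -0.7071, 0.5774], [-0.8165, 0.0000, 0.5774]], R = [[4.8990, 1.2247, -2.0412], [0.0000, 0.7071, -0.7071], [0.0000, 0.0000, 0.5774]]

q_1 = a_1/‖a_1‖ = (2, 2, -4)/4.8990 = (0.4082, 0.4082, -0.8165).
r_{12} = q_1·a_2 = 1.2247.
u_2 = a_2 − 1.2247·q_1 = (0.5000, -0.5000, 0.0000).
‖u_2‖ = 0.7071, so q_2 = (0.7071, -0.7071, 0.0000).
r_{13} = q_1·a_3 = -2.0412; r_{23} = q_2·a_3 = -0.7071.
u_3 = a_3 + 2.0412·q_1 + 0.7071·q_2 = (0.3333, 0.3333, 0.3333).
‖u_3‖ = 0.5774, so q_3 = (0.5774, 0.5774, 0.5774).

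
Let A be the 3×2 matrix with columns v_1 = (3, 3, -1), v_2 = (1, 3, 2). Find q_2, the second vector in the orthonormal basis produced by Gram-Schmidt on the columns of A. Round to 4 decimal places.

v_1 = (3, 3, -1); ‖v_1‖ = 4.3589, so q_1 = (0.6882, 0.6882, -0.2294).
q_1·v_2 = 0.6882·1 + 0.6882·3 + (-0.2294)·2 = 2.2942.
u_2 = v_2 − 2.2942·q_1 = (-0.5789, 1.4211, 2.5263).
‖u_2‖ = 2.9558, so q_2 = (-0.1959, 0.4808, 0.8547).

q_2 = (-0.1959, 0.4808, 0.8547)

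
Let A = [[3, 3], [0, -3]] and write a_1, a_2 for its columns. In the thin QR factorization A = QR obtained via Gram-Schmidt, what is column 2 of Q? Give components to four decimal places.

q_1 = a_1/‖a_1‖ = (3, 0)/3.0000 = (1.0000, 0.0000).
r_{12} = q_1·a_2 = 3.0000.
u_2 = a_2 − 3.0000·q_1 = (0.0000, -3.0000).
‖u_2‖ = 3.0000, so q_2 = (0.0000, -1.0000).

q_2 = (0.0000, -1.0000)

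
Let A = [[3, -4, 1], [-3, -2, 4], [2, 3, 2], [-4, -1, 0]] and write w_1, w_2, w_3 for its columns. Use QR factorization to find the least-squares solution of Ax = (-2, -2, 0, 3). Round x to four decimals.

w_1 = (3, -3, 2, -4); ‖w_1‖ = 6.1644, so e_1 = (0.4867, -0.4867, 0.3244, -0.6489).
e_1·w_2 = 0.4867·(-4) + (-0.4867)·(-2) + 0.3244·3 + (-0.6489)·(-1) = 0.6489.
u_2 = w_2 − 0.6489·e_1 = (-4.3158, -1.6842, 2.7895, -0.5789).
‖u_2‖ = 5.4387, so e_2 = (-0.7935, -0.3097, 0.5129, -0.1065).
e_1·w_3 = 0.4867·1 + (-0.4867)·4 + 0.3244·2 + (-0.6489)·0 = -0.8111; e_2·w_3 = (-0.7935)·1 + (-0.3097)·4 + 0.5129·2 + (-0.1065)·0 = -1.0064.
u_3 = w_3 + 0.8111·e_1 + 1.0064·e_2 = (0.5961, 3.2936, 2.7794, -0.6335).
‖u_3‖ = 4.3965, so e_3 = (0.1356, 0.7491, 0.6322, -0.1441).
Qᵀb = (-1.9467, 1.8871, -2.2017).
Back-substitute: x_3 = -2.2017/4.3965 = -0.5008.
x_2 = (1.8871 + 1.0064·(-0.5008))/5.4387 = 0.2543.
x_1 = (-1.9467 − 0.6489·0.2543 + 0.8111·(-0.5008))/6.1644 = -0.4085.

x = (-0.4085, 0.2543, -0.5008)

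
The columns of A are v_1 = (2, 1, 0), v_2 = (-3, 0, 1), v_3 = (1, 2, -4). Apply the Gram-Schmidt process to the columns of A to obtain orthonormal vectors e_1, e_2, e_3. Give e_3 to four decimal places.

v_1 = (2, 1, 0); ‖v_1‖ = 2.2361, so e_1 = (0.8944, 0.4472, 0.0000).
e_1·v_2 = 0.8944·(-3) + 0.4472·0 + 0.0000·1 = -2.6833.
u_2 = v_2 + 2.6833·e_1 = (-0.6000, 1.2000, 1.0000).
‖u_2‖ = 1.6733, so e_2 = (-0.3586, 0.7171, 0.5976).
e_1·v_3 = 0.8944·1 + 0.4472·2 + 0.0000·(-4) = 1.7889; e_2·v_3 = (-0.3586)·1 + 0.7171·2 + 0.5976·(-4) = -1.3148.
u_3 = v_3 − 1.7889·e_1 + 1.3148·e_2 = (-1.0714, 2.1429, -3.2143).
‖u_3‖ = 4.0089, so e_3 = (-0.2673, 0.5345, -0.8018).

e_3 = (-0.2673, 0.5345, -0.8018)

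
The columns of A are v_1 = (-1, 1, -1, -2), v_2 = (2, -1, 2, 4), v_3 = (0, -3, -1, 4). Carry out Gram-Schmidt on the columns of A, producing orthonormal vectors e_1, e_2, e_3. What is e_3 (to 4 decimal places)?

e_3 = (-0.3925, 0.0000, -0.7290, 0.5608)

v_1 = (-1, 1, -1, -2); ‖v_1‖ = 2.6458, so e_1 = (-0.3780, 0.3780, -0.3780, -0.7559).
e_1·v_2 = (-0.3780)·2 + 0.3780·(-1) + (-0.3780)·2 + (-0.7559)·4 = -4.9135.
u_2 = v_2 + 4.9135·e_1 = (0.1429, 0.8571, 0.1429, 0.2857).
‖u_2‖ = 0.9258, so e_2 = (0.1543, 0.9258, 0.1543, 0.3086).
e_1·v_3 = (-0.3780)·0 + 0.3780·(-3) + (-0.3780)·(-1) + (-0.7559)·4 = -3.7796; e_2·v_3 = 0.1543·0 + 0.9258·(-3) + 0.1543·(-1) + 0.3086·4 = -1.6973.
u_3 = v_3 + 3.7796·e_1 + 1.6973·e_2 = (-1.1667, 0.0000, -2.1667, 1.6667).
‖u_3‖ = 2.9721, so e_3 = (-0.3925, 0.0000, -0.7290, 0.5608).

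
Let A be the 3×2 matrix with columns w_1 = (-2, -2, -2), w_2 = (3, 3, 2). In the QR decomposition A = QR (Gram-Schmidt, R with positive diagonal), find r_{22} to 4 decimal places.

r_{22} = 0.8165

q_1 = w_1/‖w_1‖ = (-2, -2, -2)/3.4641 = (-0.5774, -0.5774, -0.5774).
r_{12} = q_1·w_2 = -4.6188.
u_2 = w_2 + 4.6188·q_1 = (0.3333, 0.3333, -0.6667).
r_{22} = ‖u_2‖ = 0.8165.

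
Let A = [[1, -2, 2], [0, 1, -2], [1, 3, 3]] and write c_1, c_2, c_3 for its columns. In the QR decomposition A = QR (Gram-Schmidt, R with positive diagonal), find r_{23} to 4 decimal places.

c_1 = (1, 0, 1); ‖c_1‖ = 1.4142, so q_1 = (0.7071, 0.0000, 0.7071).
q_1·c_2 = 0.7071·(-2) + 0.0000·1 + 0.7071·3 = 0.7071.
u_2 = c_2 − 0.7071·q_1 = (-2.5000, 1.0000, 2.5000).
‖u_2‖ = 3.6742, so q_2 = (-0.6804, 0.2722, 0.6804).
r_{23} = q_2·c_3 = 0.1361.

r_{23} = 0.1361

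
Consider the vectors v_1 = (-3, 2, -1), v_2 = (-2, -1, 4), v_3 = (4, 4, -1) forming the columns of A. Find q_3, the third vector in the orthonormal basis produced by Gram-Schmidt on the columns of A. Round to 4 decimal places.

q_3 = (0.4082, 0.8165, 0.4082)

q_1 = v_1/‖v_1‖ = (-3, 2, -1)/3.7417 = (-0.8018, 0.5345, -0.2673).
r_{12} = q_1·v_2 = 0.0000.
u_2 = v_2 + 0.0000·q_1 = (-2.0000, -1.0000, 4.0000).
‖u_2‖ = 4.5826, so q_2 = (-0.4364, -0.2182, 0.8729).
r_{13} = q_1·v_3 = -0.8018; r_{23} = q_2·v_3 = -3.4915.
u_3 = v_3 + 0.8018·q_1 + 3.4915·q_2 = (1.8333, 3.6667, 1.8333).
‖u_3‖ = 4.4907, so q_3 = (0.4082, 0.8165, 0.4082).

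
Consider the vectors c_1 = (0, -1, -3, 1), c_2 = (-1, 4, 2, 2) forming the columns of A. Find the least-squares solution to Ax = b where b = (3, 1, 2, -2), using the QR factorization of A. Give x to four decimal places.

c_1 = (0, -1, -3, 1); ‖c_1‖ = 3.3166, so q_1 = (0.0000, -0.3015, -0.9045, 0.3015).
q_1·c_2 = 0.0000·(-1) + (-0.3015)·4 + (-0.9045)·2 + 0.3015·2 = -2.4121.
u_2 = c_2 + 2.4121·q_1 = (-1.0000, 3.2727, -0.1818, 2.7273).
‖u_2‖ = 4.3797, so q_2 = (-0.2283, 0.7472, -0.0415, 0.6227).
Qᵀb = (-2.7136, -1.2662).
Back-substitute: x_2 = -1.2662/4.3797 = -0.2891.
x_1 = (-2.7136 + 2.4121·(-0.2891))/3.3166 = -1.0284.

x = (-1.0284, -0.2891)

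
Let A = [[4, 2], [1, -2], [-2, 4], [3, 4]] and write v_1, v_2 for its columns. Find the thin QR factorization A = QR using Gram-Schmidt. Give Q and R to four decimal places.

Q = [[0.7303, 0.1101], [0.1826, -0.3853], [-0.3651, 0.7707], [0.5477, 0.4954]], R = [[5.4772, 1.8257], [0.0000, 6.0553]]

v_1 = (4, 1, -2, 3); ‖v_1‖ = 5.4772, so e_1 = (0.7303, 0.1826, -0.3651, 0.5477).
e_1·v_2 = 0.7303·2 + 0.1826·(-2) + (-0.3651)·4 + 0.5477·4 = 1.8257.
u_2 = v_2 − 1.8257·e_1 = (0.6667, -2.3333, 4.6667, 3.0000).
‖u_2‖ = 6.0553, so e_2 = (0.1101, -0.3853, 0.7707, 0.4954).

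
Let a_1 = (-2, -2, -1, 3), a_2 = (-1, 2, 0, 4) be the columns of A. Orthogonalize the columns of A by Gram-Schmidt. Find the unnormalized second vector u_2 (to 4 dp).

q_1 = a_1/‖a_1‖ = (-2, -2, -1, 3)/4.2426 = (-0.4714, -0.4714, -0.2357, 0.7071).
r_{12} = q_1·a_2 = 2.3570.
u_2 = a_2 − 2.3570·q_1 = (0.1111, 3.1111, 0.5556, 2.3333).

u_2 = (0.1111, 3.1111, 0.5556, 2.3333)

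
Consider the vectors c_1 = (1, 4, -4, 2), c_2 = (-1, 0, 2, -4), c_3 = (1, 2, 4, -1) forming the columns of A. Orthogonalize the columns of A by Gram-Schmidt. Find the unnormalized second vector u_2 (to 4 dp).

c_1 = (1, 4, -4, 2); ‖c_1‖ = 6.0828, so e_1 = (0.1644, 0.6576, -0.6576, 0.3288).
e_1·c_2 = 0.1644·(-1) + 0.6576·0 + (-0.6576)·2 + 0.3288·(-4) = -2.7948.
u_2 = c_2 + 2.7948·e_1 = (-0.5405, 1.8378, 0.1622, -3.0811).

u_2 = (-0.5405, 1.8378, 0.1622, -3.0811)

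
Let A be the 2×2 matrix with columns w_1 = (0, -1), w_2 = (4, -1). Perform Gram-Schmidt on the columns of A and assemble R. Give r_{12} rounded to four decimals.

w_1 = (0, -1); ‖w_1‖ = 1.0000, so q_1 = (0.0000, -1.0000).
r_{12} = q_1·w_2 = 1.0000.

r_{12} = 1.0000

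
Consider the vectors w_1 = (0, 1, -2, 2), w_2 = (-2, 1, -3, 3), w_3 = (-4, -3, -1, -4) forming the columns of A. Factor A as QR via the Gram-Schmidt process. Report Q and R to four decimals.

e_1 = w_1/‖w_1‖ = (0, 1, -2, 2)/3.0000 = (0.0000, 0.3333, -0.6667, 0.6667).
r_{12} = e_1·w_2 = 4.3333.
u_2 = w_2 − 4.3333·e_1 = (-2.0000, -0.4444, -0.1111, 0.1111).
‖u_2‖ = 2.0548, so e_2 = (-0.9733, -0.2163, -0.0541, 0.0541).
r_{13} = e_1·w_3 = -3.0000; r_{23} = e_2·w_3 = 4.3800.
u_3 = w_3 + 3.0000·e_1 − 4.3800·e_2 = (0.2632, -1.0526, -2.7632, -2.2368).
‖u_3‖ = 3.7170, so e_3 = (0.0708, -0.2832, -0.7434, -0.6018).

Q = [[0.0000, -0.9733, 0.0708], [0.3333, -0.2163, -0.2832], [-0.6667, -0.0541, -0.7434], [0.6667, 0.0541, -0.6018]], R = [[3.0000, 4.3333, -3.0000], [0.0000, 2.0548, 4.3800], [0.0000, 0.0000, 3.7170]]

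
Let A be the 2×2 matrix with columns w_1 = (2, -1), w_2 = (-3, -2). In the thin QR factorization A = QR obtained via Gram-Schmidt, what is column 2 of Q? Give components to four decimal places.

q_1 = w_1/‖w_1‖ = (2, -1)/2.2361 = (0.8944, -0.4472).
r_{12} = q_1·w_2 = -1.7889.
u_2 = w_2 + 1.7889·q_1 = (-1.4000, -2.8000).
‖u_2‖ = 3.1305, so q_2 = (-0.4472, -0.8944).

q_2 = (-0.4472, -0.8944)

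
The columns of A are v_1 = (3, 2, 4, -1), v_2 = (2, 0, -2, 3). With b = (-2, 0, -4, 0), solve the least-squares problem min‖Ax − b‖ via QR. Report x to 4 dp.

e_1 = v_1/‖v_1‖ = (3, 2, 4, -1)/5.4772 = (0.5477, 0.3651, 0.7303, -0.1826).
r_{12} = e_1·v_2 = -0.9129.
u_2 = v_2 + 0.9129·e_1 = (2.5000, 0.3333, -1.3333, 2.8333).
‖u_2‖ = 4.0208, so e_2 = (0.6218, 0.0829, -0.3316, 0.7047).
Qᵀb = (-4.0166, 0.0829).
Back-substitute: x_2 = 0.0829/4.0208 = 0.0206.
x_1 = (-4.0166 + 0.9129·0.0206)/5.4772 = -0.7299.

x = (-0.7299, 0.0206)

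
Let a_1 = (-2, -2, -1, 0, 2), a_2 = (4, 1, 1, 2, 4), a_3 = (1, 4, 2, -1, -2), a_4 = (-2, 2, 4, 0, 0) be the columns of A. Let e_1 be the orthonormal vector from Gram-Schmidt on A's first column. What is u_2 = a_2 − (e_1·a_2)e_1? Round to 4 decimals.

a_1 = (-2, -2, -1, 0, 2); ‖a_1‖ = 3.6056, so e_1 = (-0.5547, -0.5547, -0.2774, 0.0000, 0.5547).
e_1·a_2 = (-0.5547)·4 + (-0.5547)·1 + (-0.2774)·1 + 0.0000·2 + 0.5547·4 = -0.8321.
u_2 = a_2 + 0.8321·e_1 = (3.5385, 0.5385, 0.7692, 2.0000, 4.4615).

u_2 = (3.5385, 0.5385, 0.7692, 2.0000, 4.4615)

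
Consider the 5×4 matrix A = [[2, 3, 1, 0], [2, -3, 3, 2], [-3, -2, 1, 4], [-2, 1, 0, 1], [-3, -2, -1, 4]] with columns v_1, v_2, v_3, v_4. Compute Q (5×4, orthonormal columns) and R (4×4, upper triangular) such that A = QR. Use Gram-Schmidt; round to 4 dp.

Q = [[0.3651, 0.4796, 0.5107, 0.5989], [0.3651, -0.7537, 0.4344, 0.0808], [-0.5477, -0.2056, 0.5542, -0.1015], [-0.3651, 0.3426, 0.4421, -0.2777], [-0.5477, -0.2056, -0.2189, 0.7398]], R = [[5.4772, 1.8257, 1.4606, -4.0166], [0.0000, 4.8648, -1.7815, -2.8093], [0.0000, 0.0000, 2.5871, 2.6524], [0.0000, 0.0000, 0.0000, 2.4371]]

v_1 = (2, 2, -3, -2, -3); ‖v_1‖ = 5.4772, so e_1 = (0.3651, 0.3651, -0.5477, -0.3651, -0.5477).
e_1·v_2 = 0.3651·3 + 0.3651·(-3) + (-0.5477)·(-2) + (-0.3651)·1 + (-0.5477)·(-2) = 1.8257.
u_2 = v_2 − 1.8257·e_1 = (2.3333, -3.6667, -1.0000, 1.6667, -1.0000).
‖u_2‖ = 4.8648, so e_2 = (0.4796, -0.7537, -0.2056, 0.3426, -0.2056).
e_1·v_3 = 0.3651·1 + 0.3651·3 + (-0.5477)·1 + (-0.3651)·0 + (-0.5477)·(-1) = 1.4606; e_2·v_3 = 0.4796·1 + (-0.7537)·3 + (-0.2056)·1 + 0.3426·0 + (-0.2056)·(-1) = -1.7815.
u_3 = v_3 − 1.4606·e_1 + 1.7815·e_2 = (1.3211, 1.1239, 1.4338, 1.1437, -0.5662).
‖u_3‖ = 2.5871, so e_3 = (0.5107, 0.4344, 0.5542, 0.4421, -0.2189).
e_1·v_4 = 0.3651·0 + 0.3651·2 + (-0.5477)·4 + (-0.3651)·1 + (-0.5477)·4 = -4.0166; e_2·v_4 = 0.4796·0 + (-0.7537)·2 + (-0.2056)·4 + 0.3426·1 + (-0.2056)·4 = -2.8093; e_3·v_4 = 0.5107·0 + 0.4344·2 + 0.5542·4 + 0.4421·1 + (-0.2189)·4 = 2.6524.
u_4 = v_4 + 4.0166·e_1 + 2.8093·e_2 − 2.6524·e_3 = (1.4596, 0.1970, -0.2475, -0.6768, 1.8030).
‖u_4‖ = 2.4371, so e_4 = (0.5989, 0.0808, -0.1015, -0.2777, 0.7398).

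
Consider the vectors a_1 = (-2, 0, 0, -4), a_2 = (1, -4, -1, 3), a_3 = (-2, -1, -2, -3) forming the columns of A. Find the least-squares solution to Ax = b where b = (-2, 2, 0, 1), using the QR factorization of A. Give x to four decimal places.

x = (-0.8255, -0.5922, 0.5137)

e_1 = a_1/‖a_1‖ = (-2, 0, 0, -4)/4.4721 = (-0.4472, 0.0000, 0.0000, -0.8944).
r_{12} = e_1·a_2 = -3.1305.
u_2 = a_2 + 3.1305·e_1 = (-0.4000, -4.0000, -1.0000, 0.2000).
‖u_2‖ = 4.1473, so e_2 = (-0.0964, -0.9645, -0.2411, 0.0482).
r_{13} = e_1·a_3 = 3.5777; r_{23} = e_2·a_3 = 1.4950.
u_3 = a_3 − 3.5777·e_1 − 1.4950·e_2 = (-0.2558, 0.4419, -1.6395, 0.1279).
‖u_3‖ = 1.7220, so e_3 = (-0.1486, 0.2566, -0.9521, 0.0743).
Qᵀb = (0.0000, -1.6878, 0.8846).
Back-substitute: x_3 = 0.8846/1.7220 = 0.5137.
x_2 = (-1.6878 − 1.4950·0.5137)/4.1473 = -0.5922.
x_1 = (0.0000 + 3.1305·(-0.5922) − 3.5777·0.5137)/4.4721 = -0.8255.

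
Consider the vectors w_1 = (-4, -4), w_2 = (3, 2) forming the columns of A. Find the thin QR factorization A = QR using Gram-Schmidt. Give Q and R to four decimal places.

w_1 = (-4, -4); ‖w_1‖ = 5.6569, so e_1 = (-0.7071, -0.7071).
e_1·w_2 = (-0.7071)·3 + (-0.7071)·2 = -3.5355.
u_2 = w_2 + 3.5355·e_1 = (0.5000, -0.5000).
‖u_2‖ = 0.7071, so e_2 = (0.7071, -0.7071).

Q = [[-0.7071, 0.7071], [-0.7071, -0.7071]], R = [[5.6569, -3.5355], [0.0000, 0.7071]]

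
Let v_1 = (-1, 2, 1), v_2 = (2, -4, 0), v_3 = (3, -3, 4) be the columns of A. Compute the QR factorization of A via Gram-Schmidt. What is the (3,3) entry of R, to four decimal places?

r_{33} = 1.3416

v_1 = (-1, 2, 1); ‖v_1‖ = 2.4495, so e_1 = (-0.4082, 0.8165, 0.4082).
e_1·v_2 = (-0.4082)·2 + 0.8165·(-4) + 0.4082·0 = -4.0825.
u_2 = v_2 + 4.0825·e_1 = (0.3333, -0.6667, 1.6667).
‖u_2‖ = 1.8257, so e_2 = (0.1826, -0.3651, 0.9129).
e_1·v_3 = (-0.4082)·3 + 0.8165·(-3) + 0.4082·4 = -2.0412; e_2·v_3 = 0.1826·3 + (-0.3651)·(-3) + 0.9129·4 = 5.2947.
u_3 = v_3 + 2.0412·e_1 − 5.2947·e_2 = (1.2000, 0.6000, 0.0000).
r_{33} = ‖u_3‖ = 1.3416.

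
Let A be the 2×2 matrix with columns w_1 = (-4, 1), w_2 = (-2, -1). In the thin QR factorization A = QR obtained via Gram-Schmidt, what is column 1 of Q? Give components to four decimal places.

w_1 = (-4, 1); ‖w_1‖ = 4.1231, so q_1 = (-0.9701, 0.2425).

q_1 = (-0.9701, 0.2425)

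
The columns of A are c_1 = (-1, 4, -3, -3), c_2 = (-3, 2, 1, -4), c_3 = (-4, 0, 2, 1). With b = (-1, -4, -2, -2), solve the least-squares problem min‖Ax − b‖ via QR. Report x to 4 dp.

e_1 = c_1/‖c_1‖ = (-1, 4, -3, -3)/5.9161 = (-0.1690, 0.6761, -0.5071, -0.5071).
r_{12} = e_1·c_2 = 3.3806.
u_2 = c_2 − 3.3806·e_1 = (-2.4286, -0.2857, 2.7143, -2.2857).
‖u_2‖ = 4.3095, so e_2 = (-0.5635, -0.0663, 0.6298, -0.5304).
r_{13} = e_1·c_3 = -0.8452; r_{23} = e_2·c_3 = 2.9835.
u_3 = c_3 + 0.8452·e_1 − 2.9835·e_2 = (-2.4615, 0.7692, -0.3077, 2.1538).
‖u_3‖ = 3.3741, so e_3 = (-0.7295, 0.2280, -0.0912, 0.6383).
Qᵀb = (-0.5071, 0.6298, -1.2767).
Back-substitute: x_3 = -1.2767/3.3741 = -0.3784.
x_2 = (0.6298 − 2.9835·(-0.3784))/4.3095 = 0.4081.
x_1 = (-0.5071 − 3.3806·0.4081 + 0.8452·(-0.3784))/5.9161 = -0.3730.

x = (-0.3730, 0.4081, -0.3784)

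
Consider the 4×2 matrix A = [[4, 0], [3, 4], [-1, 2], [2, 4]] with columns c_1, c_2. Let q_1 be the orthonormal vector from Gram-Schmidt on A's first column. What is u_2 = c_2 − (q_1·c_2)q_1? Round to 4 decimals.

u_2 = (-2.4000, 2.2000, 2.6000, 2.8000)

q_1 = c_1/‖c_1‖ = (4, 3, -1, 2)/5.4772 = (0.7303, 0.5477, -0.1826, 0.3651).
r_{12} = q_1·c_2 = 3.2863.
u_2 = c_2 − 3.2863·q_1 = (-2.4000, 2.2000, 2.6000, 2.8000).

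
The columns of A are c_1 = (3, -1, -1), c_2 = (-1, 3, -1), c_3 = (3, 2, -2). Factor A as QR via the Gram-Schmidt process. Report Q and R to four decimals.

c_1 = (3, -1, -1); ‖c_1‖ = 3.3166, so q_1 = (0.9045, -0.3015, -0.3015).
q_1·c_2 = 0.9045·(-1) + (-0.3015)·3 + (-0.3015)·(-1) = -1.5076.
u_2 = c_2 + 1.5076·q_1 = (0.3636, 2.5455, -1.4545).
‖u_2‖ = 2.9542, so q_2 = (0.1231, 0.8616, -0.4924).
q_1·c_3 = 0.9045·3 + (-0.3015)·2 + (-0.3015)·(-2) = 2.7136; q_2·c_3 = 0.1231·3 + 0.8616·2 + (-0.4924)·(-2) = 3.0773.
u_3 = c_3 − 2.7136·q_1 − 3.0773·q_2 = (0.1667, 0.1667, 0.3333).
‖u_3‖ = 0.4082, so q_3 = (0.4082, 0.4082, 0.8165).

Q = [[0.9045, 0.1231, 0.4082], [-0.3015, 0.8616, 0.4082], [-0.3015, -0.4924, 0.8165]], R = [[3.3166, -1.5076, 2.7136], [0.0000, 2.9542, 3.0773], [0.0000, 0.0000, 0.4082]]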